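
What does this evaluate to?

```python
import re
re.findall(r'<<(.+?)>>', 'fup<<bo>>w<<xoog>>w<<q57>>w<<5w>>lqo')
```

['bo', 'xoog', 'q57', '5w']

Walking the string: at [3:9] match '<<bo>>', group 1 = 'bo'; at [10:18] match '<<xoog>>', group 1 = 'xoog'; at [19:26] match '<<q57>>', group 1 = 'q57'; at [27:33] match '<<5w>>', group 1 = '5w'.
Because there's exactly one group, `findall` drops the full match and keeps group 1 from each hit.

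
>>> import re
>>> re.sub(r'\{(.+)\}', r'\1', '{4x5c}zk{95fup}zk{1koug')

'4x5c}zk{95fupzk{1koug'

Matches: at [0:15] → '{4x5c}zk{95fup}'.
The replacement refers to a captured group, so each match is rewritten using its own captured text.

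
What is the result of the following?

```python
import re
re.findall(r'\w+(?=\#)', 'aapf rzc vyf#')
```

The `(?=…)`/`(?<=…)` assertion just peeks at neighbouring text; it doesn't advance the match position.
Walking the string: at [9:12] → 'vyf'.
No capturing groups, so `findall` returns the 1 full match string.

['vyf']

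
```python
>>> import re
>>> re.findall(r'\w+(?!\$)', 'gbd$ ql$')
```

['gb', 'q']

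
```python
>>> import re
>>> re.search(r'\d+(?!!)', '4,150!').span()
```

(0, 1)

The negative lookahead/lookbehind blocks any match where the forbidden context is present.
`re.search` tries every starting position until one works.
The match spans [0:1] → '4'.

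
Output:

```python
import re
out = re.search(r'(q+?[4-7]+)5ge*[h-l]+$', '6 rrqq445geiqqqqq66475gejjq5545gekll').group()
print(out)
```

The pattern matches one or more of a literal 'q' (lazy), then one or more of a character in [4-7] (captured); then the literal '5g', then zero or more of the literal 'e'; then one or more of a character in [h-l]; then anchored at the end.
Unlike `match`, `search` isn't anchored — it looks for the pattern anywhere in the string.
The match spans [26:36] → 'q5545gekll'.
Captured: group 1 = 'q554'.

q5545gekll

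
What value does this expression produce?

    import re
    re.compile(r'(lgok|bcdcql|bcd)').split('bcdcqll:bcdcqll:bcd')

`|` is ordered: at each position the engine commits to the first alternative that works.
`re.split` interleaves the captured-group text with the surrounding fragments.

['', 'bcdcql', 'l:', 'bcdcql', 'l:', 'bcd', '']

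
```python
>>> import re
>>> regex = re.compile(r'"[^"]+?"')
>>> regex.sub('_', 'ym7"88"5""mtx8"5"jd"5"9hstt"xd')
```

'ym7_5"_5_5_xd'

Matches: at [3:7] → '"88"'; at [9:15] → '"mtx8"'; at [16:20] → '"jd"'; at [21:28] → '"9hstt"'.
Each match is replaced by '_'.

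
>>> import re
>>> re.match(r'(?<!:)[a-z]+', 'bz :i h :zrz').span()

`re.match` only tries the pattern at the start of the string.
The match spans [0:2] → 'bz'.

(0, 2)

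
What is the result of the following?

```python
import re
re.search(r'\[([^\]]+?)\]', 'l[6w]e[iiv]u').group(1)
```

The match spans [1:5] → '[6w]'.
Captured: group 1 = '6w'.

'6w'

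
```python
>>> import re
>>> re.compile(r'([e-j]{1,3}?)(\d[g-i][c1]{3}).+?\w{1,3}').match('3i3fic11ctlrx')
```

The pattern matches 1 to 3 of a character in [e-j] (lazy) (captured); then a digit, then a character in [g-i], then exactly 3 of one of [c1] (captured); then one or more of any character (lazy), then 1 to 3 of a word character.
With `match`, the pattern is implicitly anchored at the beginning.
Here the pattern fails at index 0, so the call returns None.

None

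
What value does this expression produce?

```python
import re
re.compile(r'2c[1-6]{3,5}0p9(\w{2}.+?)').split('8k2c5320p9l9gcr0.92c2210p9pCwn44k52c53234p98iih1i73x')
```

['8k', 'l9g', 'cr0.9', 'pCw', 'n44k52c53234p98iih1i73x']

The pattern matches the literal '2c', then 3 to 5 of a character in [1-6], then the literal '0p9'; then exactly 2 of a word character, then one or more of any character (lazy) (captured).
A `+?`/`*?`/`{m,n}?` starts at its minimum and grows only as far as needed for what follows to match.
Matches to split on: at [2:13] → '2c5320p9l9g'; at [18:29] → '2c2210p9pCw'.
With a capturing group present, the delimiter's captured portion is kept in the result list.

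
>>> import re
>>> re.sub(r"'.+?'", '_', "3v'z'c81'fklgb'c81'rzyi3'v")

'3v_c81_c81_v'

`sub` substitutes '_' at each match site.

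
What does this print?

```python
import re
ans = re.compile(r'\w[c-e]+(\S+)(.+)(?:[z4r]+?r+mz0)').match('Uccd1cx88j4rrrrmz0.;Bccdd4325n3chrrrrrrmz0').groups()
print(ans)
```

('1cx88j4rrrrmz0.;Bccdd4325n3chrrr', 'r')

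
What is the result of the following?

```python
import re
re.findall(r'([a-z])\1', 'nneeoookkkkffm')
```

The backreference `\1` re-matches whatever the first group consumed, character for character.
Matches: at [0:2] match 'nn', group 1 = 'n'; at [2:4] match 'ee', group 1 = 'e'; at [4:6] match 'oo', group 1 = 'o'; at [7:9] match 'kk', group 1 = 'k'; at [9:11] match 'kk', group 1 = 'k'; ….
Because there's exactly one group, `findall` drops the full match and keeps group 1 from each hit.

['n', 'e', 'o', 'k', 'k', 'f']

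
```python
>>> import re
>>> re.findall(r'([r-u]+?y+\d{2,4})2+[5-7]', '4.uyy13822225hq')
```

The pattern matches one or more of a character in [r-u] (lazy), then one or more of the literal 'y', then 2 to 4 of a digit (captured); then one or more of the literal '2', then a character in [5-7].
Scanning left to right: at [2:13] match 'uyy13822225', group 1 = 'uyy1382'.
`findall` collects group 1 from the one match (1 total).

['uyy1382']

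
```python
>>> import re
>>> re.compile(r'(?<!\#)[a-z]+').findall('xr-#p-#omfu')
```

['xr', 'mfu']

The negative lookaround is zero-width — it rules out positions where the adjacent text would match, without consuming anything.
With no groups in the pattern, `findall` gives back each whole match — 2 here.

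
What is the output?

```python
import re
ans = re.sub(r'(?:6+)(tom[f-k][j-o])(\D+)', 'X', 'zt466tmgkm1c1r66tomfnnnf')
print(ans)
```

This matches one or more of a literal '6' (non-capturing group); then the literal 'tom', then a character in [f-k], then a character in [j-o] (captured); then one or more of a non-digit (captured).
Matches: at [14:24] → '66tomfnnnf'.
Every occurrence is swapped for 'X'.

zt466tmgkm1c1rX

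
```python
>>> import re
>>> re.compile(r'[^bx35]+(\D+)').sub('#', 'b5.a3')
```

'b5#3'

This matches one or more of any character except [bx35]; then one or more of a non-digit (captured).
Matches: at [2:4] → '.a'.
Each match is replaced by '#'.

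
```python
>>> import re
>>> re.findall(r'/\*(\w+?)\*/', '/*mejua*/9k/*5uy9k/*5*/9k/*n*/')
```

['mejua', '5', 'n']

Walking the string: at [0:9] match '/*mejua*/', group 1 = 'mejua'; at [18:23] match '/*5*/', group 1 = '5'; at [25:30] match '/*n*/', group 1 = 'n'.
With a single group, `findall` returns only what that group captured — 3 items.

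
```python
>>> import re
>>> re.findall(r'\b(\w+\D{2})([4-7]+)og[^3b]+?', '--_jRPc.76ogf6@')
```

[('_jRPc.', '76')]

Pattern: a word boundary (`\b`, zero-width); then one or more of a word character, then exactly 2 of a non-digit (captured); then one or more of a character in [4-7] (captured); then the literal 'og', then one or more of any character except [3b] (lazy).
Scanning left to right: at [2:13] match '_jRPc.76ogf', groups = ('_jRPc.', '76').
With 2 capturing groups, `findall` returns a 2-tuple per match.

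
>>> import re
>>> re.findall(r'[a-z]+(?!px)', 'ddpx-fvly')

The negative lookaround is zero-width — it rules out positions where the adjacent text would match, without consuming anything.
Scanning left to right: at [0:4] → 'ddpx'; at [5:9] → 'fvly'.
`findall` yields the raw match text (2 of them) because the pattern has no groups.

['ddpx', 'fvly']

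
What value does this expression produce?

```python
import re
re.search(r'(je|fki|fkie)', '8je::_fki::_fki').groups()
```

('je',)

The match spans [1:3] → 'je'.
Captured: group 1 = 'je'.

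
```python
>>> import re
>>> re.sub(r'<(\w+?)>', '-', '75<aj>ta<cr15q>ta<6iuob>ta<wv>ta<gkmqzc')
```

'75-ta-ta-ta-ta<gkmqzc'

Each match is replaced by '-'.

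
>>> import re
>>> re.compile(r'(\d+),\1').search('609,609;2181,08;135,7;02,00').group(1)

`\1` has to match the exact text group 1 already captured.
`re.search` scans for the first position where the pattern succeeds.
The match spans [0:7] → '609,609'.
Captured: group 1 = '609'.

'609'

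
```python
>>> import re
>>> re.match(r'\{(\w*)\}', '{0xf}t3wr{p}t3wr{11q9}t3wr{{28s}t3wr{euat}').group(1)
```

'0xf'

The match spans [0:5] → '{0xf}'.
Captured: group 1 = '0xf'.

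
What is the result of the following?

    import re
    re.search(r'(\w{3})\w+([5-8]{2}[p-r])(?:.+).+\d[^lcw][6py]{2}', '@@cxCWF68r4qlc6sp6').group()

'cxCWF68r4qlc6sp6'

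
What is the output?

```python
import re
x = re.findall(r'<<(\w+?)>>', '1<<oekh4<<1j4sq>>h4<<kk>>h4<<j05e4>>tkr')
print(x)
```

One capturing group, so `findall` returns just the captured substring from each match — 3 in all.

['1j4sq', 'kk', 'j05e4']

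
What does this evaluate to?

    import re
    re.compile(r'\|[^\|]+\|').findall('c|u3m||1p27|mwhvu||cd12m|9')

['|u3m|', '|1p27|', '|cd12m|']

Walking the string: at [1:6] → '|u3m|'; at [6:12] → '|1p27|'; at [18:25] → '|cd12m|'.
With no groups in the pattern, `findall` gives back each whole match — 3 here.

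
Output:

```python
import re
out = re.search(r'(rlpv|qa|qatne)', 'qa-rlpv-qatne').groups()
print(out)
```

('qa',)

Unlike `match`, `search` isn't anchored — it looks for the pattern anywhere in the string.
The match spans [0:2] → 'qa'.
Captured: group 1 = 'qa'.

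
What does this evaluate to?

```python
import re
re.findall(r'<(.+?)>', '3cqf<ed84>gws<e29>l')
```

['ed84', 'e29']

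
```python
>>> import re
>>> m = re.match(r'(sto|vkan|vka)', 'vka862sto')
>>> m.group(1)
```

'vka'

`match` is anchored at position 0; if the pattern doesn't fit there, it returns None.
The match spans [0:3] → 'vka'.
Captured: group 1 = 'vka'.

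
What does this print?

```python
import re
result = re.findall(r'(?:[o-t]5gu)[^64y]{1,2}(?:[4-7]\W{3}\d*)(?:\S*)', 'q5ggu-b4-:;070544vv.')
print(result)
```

[]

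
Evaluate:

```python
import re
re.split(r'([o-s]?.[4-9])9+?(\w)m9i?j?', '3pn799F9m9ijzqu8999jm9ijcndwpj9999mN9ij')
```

Pattern: optionally a character in [o-s], then any character, then a character in [4-9] (captured); then one or more of a literal '9' (lazy); then a word character (captured); then the literal 'm9', then optionally the literal 'i', then optionally the literal 'j'.
Matches to split on: at [13:24] → 'qu8999jm9ij'.
`re.split` interleaves the captured-group text with the surrounding fragments.

['3pn799F9m9ijz', 'qu8', 'j', 'cndwpj9999mN9ij']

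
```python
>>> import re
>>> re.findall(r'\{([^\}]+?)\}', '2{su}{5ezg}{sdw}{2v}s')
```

['su', '5ezg', 'sdw', '2v']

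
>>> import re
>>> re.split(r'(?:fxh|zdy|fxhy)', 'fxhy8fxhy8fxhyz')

['', 'y8', 'y8', 'yz']

Branches in `(...|...)` are attempted left-to-right; the first branch that allows the whole pattern to succeed is taken.
Matches to split on: at [0:3] → 'fxh'; at [5:8] → 'fxh'; at [10:13] → 'fxh'.
Splitting on the pattern gives 4 pieces.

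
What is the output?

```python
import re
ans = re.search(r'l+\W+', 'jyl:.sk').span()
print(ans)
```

This matches one or more of a literal 'l'; then one or more of a non-word character.
The match spans [2:5] → 'l:.'.

(2, 5)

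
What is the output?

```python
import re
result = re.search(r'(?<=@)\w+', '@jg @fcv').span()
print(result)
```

(1, 3)

Because the assertion is zero-width, the text it checks is not consumed and won't appear in the result.
`re.search` tries every starting position until one works.
The match spans [1:3] → 'jg'.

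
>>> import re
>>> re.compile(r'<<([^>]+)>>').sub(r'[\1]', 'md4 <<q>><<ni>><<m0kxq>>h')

'md4 [q][ni][m0kxq]h'

Matches: at [4:9] → '<<q>>'; at [9:15] → '<<ni>>'; at [15:24] → '<<m0kxq>>'.
The replacement refers to a captured group, so each match is rewritten using its own captured text.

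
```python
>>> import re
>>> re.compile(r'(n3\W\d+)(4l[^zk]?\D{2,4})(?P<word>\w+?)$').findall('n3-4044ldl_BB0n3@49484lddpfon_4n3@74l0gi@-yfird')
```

[('n3@7', '4l0gi@-', 'yfird')]

With 3 capturing groups, `findall` returns a 3-tuple per match.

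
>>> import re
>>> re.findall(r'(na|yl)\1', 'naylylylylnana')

['yl', 'yl', 'na']

`\1` is not a pattern — it's the concrete string captured by group 1, re-applied verbatim.
Scanning left to right: at [2:6] match 'ylyl', group 1 = 'yl'; at [6:10] match 'ylyl', group 1 = 'yl'; at [10:14] match 'nana', group 1 = 'na'.
Because there's exactly one group, `findall` drops the full match and keeps group 1 from each hit.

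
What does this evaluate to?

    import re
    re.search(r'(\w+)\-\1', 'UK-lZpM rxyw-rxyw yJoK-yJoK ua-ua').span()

A backreference is literal: `\1` must see the identical characters the first group matched.
The match spans [8:17] → 'rxyw-rxyw'.

(8, 17)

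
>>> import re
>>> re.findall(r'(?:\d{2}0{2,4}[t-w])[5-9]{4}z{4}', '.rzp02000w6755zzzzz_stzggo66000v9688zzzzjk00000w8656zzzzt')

['02000w6755zzzz', '66000v9688zzzz', '00000w8656zzzz']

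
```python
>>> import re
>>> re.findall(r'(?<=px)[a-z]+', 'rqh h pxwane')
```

The positive lookaround only admits positions where the adjacent text matches; those characters stay outside the span.
Walking the string: at [8:12] → 'wane'.
With no groups in the pattern, `findall` gives back each whole match — 1 here.

['wane']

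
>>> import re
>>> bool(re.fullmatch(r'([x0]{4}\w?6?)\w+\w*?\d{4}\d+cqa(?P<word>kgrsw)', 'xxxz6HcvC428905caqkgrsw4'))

This matches exactly 4 of one of [x0], then optionally a word character, then optionally the literal '6' (captured); then one or more of a word character, then zero or more of a word character (lazy), then exactly 4 of a digit; then one or more of a digit, then the literal 'cqa'; then the literal 'kg', then the literal 'rsw' (captured as 'word').
`re.fullmatch` is like wrapping the pattern in `^…$` (in single-line mode).
Here there's no way to consume every character, so the call returns None, and `bool(None)` is False.

False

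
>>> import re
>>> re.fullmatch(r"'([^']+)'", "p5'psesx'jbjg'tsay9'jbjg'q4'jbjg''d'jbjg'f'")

For `fullmatch`, every character of the input must be accounted for by the pattern.
Here there's no way to consume every character, so the call returns None.

None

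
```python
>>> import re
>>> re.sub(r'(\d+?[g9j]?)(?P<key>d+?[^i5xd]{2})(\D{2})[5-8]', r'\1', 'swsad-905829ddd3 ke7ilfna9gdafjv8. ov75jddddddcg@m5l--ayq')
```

Pattern: one or more of a digit (lazy), then optionally one of [g9j] (captured); then one or more of a literal 'd' (lazy), then exactly 2 of any character except [i5xd] (captured as 'key'); then exactly 2 of a non-digit (captured); then a character in [5-8].
Matches: at [6:20] → '905829ddd3 ke7'; at [25:33] → '9gdafjv8'; at [37:51] → '75jddddddcg@m5'.
Each match is replaced using the text its own group 1 captured.

'swsad-905829ilfna9g. ov75jl--ayq'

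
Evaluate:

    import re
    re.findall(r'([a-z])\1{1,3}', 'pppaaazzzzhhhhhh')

`\1` has to match the exact text group 1 already captured.
Scanning left to right: at [0:3] match 'ppp', group 1 = 'p'; at [3:6] match 'aaa', group 1 = 'a'; at [6:10] match 'zzzz', group 1 = 'z'; at [10:14] match 'hhhh', group 1 = 'h'; at [14:16] match 'hh', group 1 = 'h'.
One capturing group, so `findall` returns just the captured substring from each match — 5 in all.

['p', 'a', 'z', 'h', 'h']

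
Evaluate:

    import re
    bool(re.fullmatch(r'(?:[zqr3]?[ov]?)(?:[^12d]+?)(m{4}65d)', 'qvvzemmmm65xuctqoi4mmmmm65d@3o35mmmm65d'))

False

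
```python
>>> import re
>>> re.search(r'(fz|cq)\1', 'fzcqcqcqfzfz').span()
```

After group 1 captures some text, `\1` only succeeds where that same text appears again.
The match spans [2:6] → 'cqcq'.

(2, 6)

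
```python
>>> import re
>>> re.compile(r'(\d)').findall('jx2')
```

One capturing group, so `findall` returns just the captured substring from the one match — 1 in all.

['2']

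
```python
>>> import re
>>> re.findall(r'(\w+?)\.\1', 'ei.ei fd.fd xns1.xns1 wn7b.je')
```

`\1` has to match the exact text group 1 already captured.
One capturing group, so `findall` returns just the captured substring from each match — 3 in all.

['ei', 'fd', 'xns1']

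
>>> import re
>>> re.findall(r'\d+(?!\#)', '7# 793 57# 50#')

Because the assertion is negative and zero-width, positions next to the forbidden text are skipped.
Walking the string: at [3:6] → '793'; at [7:8] → '5'; at [11:12] → '5'.
`findall` yields the raw match text (3 of them) because the pattern has no groups.

['793', '5', '5']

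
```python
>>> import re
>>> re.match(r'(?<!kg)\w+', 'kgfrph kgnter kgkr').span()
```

The negative lookahead/lookbehind blocks any match where the forbidden context is present.
`re.match` only tries the pattern at the start of the string.
The match spans [0:6] → 'kgfrph'.

(0, 6)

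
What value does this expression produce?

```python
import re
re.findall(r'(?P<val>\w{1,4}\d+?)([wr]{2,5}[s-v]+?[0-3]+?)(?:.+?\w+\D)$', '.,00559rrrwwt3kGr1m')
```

[('00559', 'rrrwwt3')]

Multiple groups make `findall` return tuples — one 2-tuple for the one match.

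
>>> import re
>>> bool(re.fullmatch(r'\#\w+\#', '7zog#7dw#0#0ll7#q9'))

`re.fullmatch` requires the pattern to consume the entire string.
Here there's no way to consume every character, so the call returns None, and `bool(None)` is False.

False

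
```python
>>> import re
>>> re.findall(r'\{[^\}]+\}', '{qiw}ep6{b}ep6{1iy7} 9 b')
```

`findall` yields the raw match text (3 of them) because the pattern has no groups.

['{qiw}', '{b}', '{1iy7}']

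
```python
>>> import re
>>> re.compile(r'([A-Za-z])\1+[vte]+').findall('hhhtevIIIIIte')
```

['h', 'I']

After group 1 captures some text, `\1` only succeeds where that same text appears again.
Matches: at [0:6] match 'hhhtev', group 1 = 'h'; at [6:13] match 'IIIIIte', group 1 = 'I'.
One capturing group, so `findall` returns just the captured substring from each match — 2 in all.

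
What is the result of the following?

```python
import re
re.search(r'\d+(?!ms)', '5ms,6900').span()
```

(4, 8)

Because the assertion is negative and zero-width, positions next to the forbidden text are skipped.
Unlike `match`, `search` isn't anchored — it looks for the pattern anywhere in the string.
The match spans [4:8] → '6900'.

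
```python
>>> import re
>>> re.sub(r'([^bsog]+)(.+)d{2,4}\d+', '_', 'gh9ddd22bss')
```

`sub` substitutes '_' at each match site.

'g_bss'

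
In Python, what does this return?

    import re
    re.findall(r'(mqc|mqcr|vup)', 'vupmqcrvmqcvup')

['vup', 'mqc', 'mqc', 'vup']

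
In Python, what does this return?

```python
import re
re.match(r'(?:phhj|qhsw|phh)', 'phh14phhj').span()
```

(0, 3)

With `match`, the pattern is implicitly anchored at the beginning.
The match spans [0:3] → 'phh'.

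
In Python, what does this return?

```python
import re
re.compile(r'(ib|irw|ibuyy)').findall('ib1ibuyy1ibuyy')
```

['ib', 'ib', 'ib']

Alternation tries branches left to right and keeps the first one that lets the overall match succeed at that position.
Matches: at [0:2] match 'ib', group 1 = 'ib'; at [3:5] match 'ib', group 1 = 'ib'; at [9:11] match 'ib', group 1 = 'ib'.
One capturing group, so `findall` returns just the captured substring from each match — 3 in all.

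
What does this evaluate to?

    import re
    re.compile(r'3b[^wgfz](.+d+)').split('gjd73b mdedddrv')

['gjd7', 'mdeddd', 'rv']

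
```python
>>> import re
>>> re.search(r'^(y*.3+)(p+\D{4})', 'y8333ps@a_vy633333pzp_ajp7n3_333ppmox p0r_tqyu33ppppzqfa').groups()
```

('y8333', 'ps@a_')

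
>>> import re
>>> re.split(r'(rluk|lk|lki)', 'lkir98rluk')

Alternation tries branches left to right and keeps the first one that lets the overall match succeed at that position.
Matches to split on: at [0:2] → 'lk'; at [6:10] → 'rluk'.
`re.split` interleaves the captured-group text with the surrounding fragments.

['', 'lk', 'ir98', 'rluk', '']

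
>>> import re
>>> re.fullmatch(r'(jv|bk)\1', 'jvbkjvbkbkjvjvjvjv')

`fullmatch` succeeds only if the pattern covers the string from start to end.
Here the string isn't matched end-to-end, so the call returns None.

None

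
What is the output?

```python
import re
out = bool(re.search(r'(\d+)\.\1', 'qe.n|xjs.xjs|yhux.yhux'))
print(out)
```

`\1` has to match the exact text group 1 already captured.
`re.search` tries every starting position until one works.
Here no position works, so the call returns None, and `bool(None)` is False.

False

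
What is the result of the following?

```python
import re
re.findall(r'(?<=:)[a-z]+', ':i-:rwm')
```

The positive lookaround only admits positions where the adjacent text matches; those characters stay outside the span.
Matches: at [1:2] → 'i'; at [4:7] → 'rwm'.
`findall` yields the raw match text (2 of them) because the pattern has no groups.

['i', 'rwm']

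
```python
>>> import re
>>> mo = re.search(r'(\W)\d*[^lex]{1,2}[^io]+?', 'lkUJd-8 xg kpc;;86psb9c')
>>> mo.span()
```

The `?` after the quantifier makes it lazy — it takes as little as possible before letting the rest of the pattern try.
The match spans [5:9] → '-8 x'.

(5, 9)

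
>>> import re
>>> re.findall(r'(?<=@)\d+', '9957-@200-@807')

Lookahead/lookbehind check context without consuming it, so the matched span excludes the asserted characters.
Since nothing is captured, `findall` lists the 2 matched substrings directly.

['200', '807']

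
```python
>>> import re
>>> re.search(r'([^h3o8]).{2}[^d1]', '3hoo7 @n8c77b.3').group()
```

Pattern: any character except [h3o8] (captured); then exactly 2 of any character, then any character except [d1].
`re.search` tries every starting position until one works.
The match spans [4:8] → '7 @n'.
Captured: group 1 = '7'.

'7 @n'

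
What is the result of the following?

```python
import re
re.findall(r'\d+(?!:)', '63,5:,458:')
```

['63', '45']

The negative lookahead/lookbehind blocks any match where the forbidden context is present.
Scanning left to right: at [0:2] → '63'; at [6:8] → '45'.
`findall` yields the raw match text (2 of them) because the pattern has no groups.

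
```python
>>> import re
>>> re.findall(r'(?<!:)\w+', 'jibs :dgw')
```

['jibs', 'gw']

A negative assertion filters positions out without eating any characters.
Since nothing is captured, `findall` lists the 2 matched substrings directly.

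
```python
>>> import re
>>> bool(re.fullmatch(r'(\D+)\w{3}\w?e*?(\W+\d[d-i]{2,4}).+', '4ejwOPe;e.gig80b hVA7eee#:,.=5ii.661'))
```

Pattern: one or more of a non-digit (captured); then exactly 3 of a word character, then optionally a word character, then zero or more of a literal 'e' (lazy); then one or more of a non-word character, then a digit, then 2 to 4 of a character in [d-i] (captured); then one or more of any character.
`re.fullmatch` requires the pattern to consume the entire string.
Here the string isn't matched end-to-end, so the call returns None, and `bool(None)` is False.

False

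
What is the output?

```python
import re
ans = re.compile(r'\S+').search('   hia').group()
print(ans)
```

The match spans [3:6] → 'hia'.

hia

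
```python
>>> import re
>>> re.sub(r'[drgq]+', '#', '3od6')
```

Every occurrence is swapped for '#'.

'3o#6'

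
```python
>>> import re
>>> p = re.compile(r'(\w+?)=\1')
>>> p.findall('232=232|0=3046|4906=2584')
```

['232']

`\1` is not a pattern — it's the concrete string captured by group 1, re-applied verbatim.
`findall` collects group 1 from the one match (1 total).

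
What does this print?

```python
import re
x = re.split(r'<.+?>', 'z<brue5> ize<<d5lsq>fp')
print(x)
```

['z', ' ize', 'fp']

Matches to split on: at [1:8] → '<brue5>'; at [12:20] → '<<d5lsq>'.
Splitting on the pattern gives 3 pieces.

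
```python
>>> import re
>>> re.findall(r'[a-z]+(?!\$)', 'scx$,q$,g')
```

`(?!…)`/`(?<!…)` only lets a position through if the neighbouring text does NOT match; no characters are consumed.
With no groups in the pattern, `findall` gives back each whole match — 2 here.

['sc', 'g']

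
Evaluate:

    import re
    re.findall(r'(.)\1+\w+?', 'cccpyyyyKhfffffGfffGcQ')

['c', 'y', 'f', 'f']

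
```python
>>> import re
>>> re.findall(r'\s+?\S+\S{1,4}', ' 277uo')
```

[' 277uo']

This matches one or more of whitespace (lazy); then one or more of a non-whitespace character, then 1 to 4 of a non-whitespace character.
`findall` yields the raw match text (1 of them) because the pattern has no groups.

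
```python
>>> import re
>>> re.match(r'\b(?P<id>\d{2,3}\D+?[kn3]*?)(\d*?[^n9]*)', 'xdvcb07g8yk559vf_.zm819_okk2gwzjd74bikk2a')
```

None

With `match`, the pattern is implicitly anchored at the beginning.
Here the string doesn't start with a match, so the call returns None.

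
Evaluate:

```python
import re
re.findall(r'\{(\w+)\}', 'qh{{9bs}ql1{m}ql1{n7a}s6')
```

Walking the string: at [3:8] match '{9bs}', group 1 = '9bs'; at [11:14] match '{m}', group 1 = 'm'; at [17:22] match '{n7a}', group 1 = 'n7a'.
Because there's exactly one group, `findall` drops the full match and keeps group 1 from each hit.

['9bs', 'm', 'n7a']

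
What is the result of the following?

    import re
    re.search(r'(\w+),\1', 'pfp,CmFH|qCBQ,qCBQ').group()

'qCBQ,qCBQ'

A backreference is literal: `\1` must see the identical characters the first group matched.
The match spans [9:18] → 'qCBQ,qCBQ'.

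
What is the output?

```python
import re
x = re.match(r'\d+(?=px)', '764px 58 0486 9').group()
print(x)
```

764

`re.match` won't scan ahead — the pattern has to work from the very first character.
The match spans [0:3] → '764'.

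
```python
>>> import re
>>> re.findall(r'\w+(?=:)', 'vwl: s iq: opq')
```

['vwl', 'iq']

Lookahead/lookbehind check context without consuming it, so the matched span excludes the asserted characters.
Scanning left to right: at [0:3] → 'vwl'; at [7:9] → 'iq'.
`findall` yields the raw match text (2 of them) because the pattern has no groups.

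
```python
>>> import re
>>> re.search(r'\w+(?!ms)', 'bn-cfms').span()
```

Because the assertion is negative and zero-width, positions next to the forbidden text are skipped.
Unlike `match`, `search` isn't anchored — it looks for the pattern anywhere in the string.
The match spans [0:2] → 'bn'.

(0, 2)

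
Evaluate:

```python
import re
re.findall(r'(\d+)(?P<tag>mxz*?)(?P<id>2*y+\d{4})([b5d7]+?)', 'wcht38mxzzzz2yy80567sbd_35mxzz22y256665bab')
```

This matches one or more of a digit (captured); then the literal 'mx', then zero or more of the literal 'z' (lazy) (captured as 'tag'); then zero or more of the literal '2', then one or more of a literal 'y', then exactly 4 of a digit (captured as 'id'); then one or more of one of [b5d7] (lazy) (captured).
Matches: at [4:20] match '38mxzzzz2yy80567', groups = ('38', 'mxzzzz', '2yy8056', '7').
Multiple groups make `findall` return tuples — one 4-tuple for the one match.

[('38', 'mxzzzz', '2yy8056', '7')]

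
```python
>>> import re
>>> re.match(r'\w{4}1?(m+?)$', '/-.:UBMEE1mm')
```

The pattern matches exactly 4 of a word character, then optionally a literal '1'; then one or more of a literal 'm' (lazy) (captured); then anchored at the end.
With `match`, the pattern is implicitly anchored at the beginning.
Here the string doesn't start with a match, so the call returns None.

None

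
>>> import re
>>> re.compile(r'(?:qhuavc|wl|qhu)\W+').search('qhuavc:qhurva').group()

'qhuavc:'

The match spans [0:7] → 'qhuavc:'.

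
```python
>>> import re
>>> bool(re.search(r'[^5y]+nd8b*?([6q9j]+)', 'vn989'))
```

Here no position works, so the call returns None, and `bool(None)` is False.

False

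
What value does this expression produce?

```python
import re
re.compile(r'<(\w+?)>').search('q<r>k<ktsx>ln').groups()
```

The match spans [1:4] → '<r>'.
Captured: group 1 = 'r'.

('r',)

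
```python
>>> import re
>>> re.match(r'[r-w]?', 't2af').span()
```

`re.match` only tries the pattern at the start of the string.
The match spans [0:1] → 't'.

(0, 1)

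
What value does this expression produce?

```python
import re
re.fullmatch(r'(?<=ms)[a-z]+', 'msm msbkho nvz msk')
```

None

Lookahead/lookbehind check context without consuming it, so the matched span excludes the asserted characters.
`re.fullmatch` is like wrapping the pattern in `^…$` (in single-line mode).
Here there's no way to consume every character, so the call returns None.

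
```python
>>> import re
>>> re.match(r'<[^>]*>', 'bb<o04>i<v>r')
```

None

With `match`, the pattern is implicitly anchored at the beginning.
Here the string doesn't start with a match, so the call returns None.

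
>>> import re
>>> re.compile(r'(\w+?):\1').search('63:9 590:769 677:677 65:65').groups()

The match spans [13:20] → '677:677'.
Captured: group 1 = '677'.

('677',)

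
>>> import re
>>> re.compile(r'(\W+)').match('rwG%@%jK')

With `match`, the pattern is implicitly anchored at the beginning.
Here the pattern fails at index 0, so the call returns None.

None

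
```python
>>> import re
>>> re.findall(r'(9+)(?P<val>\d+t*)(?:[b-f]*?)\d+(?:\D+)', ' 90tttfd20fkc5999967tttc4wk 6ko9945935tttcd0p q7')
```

Pattern: one or more of a literal '9' (captured); then one or more of a digit, then zero or more of the literal 't' (captured as 'val'); then zero or more of a character in [b-f] (lazy) (non-capturing group); then one or more of a digit; then one or more of a non-digit (non-capturing group).
Scanning left to right: at [1:13] match '90tttfd20fkc', groups = ('9', '0ttt'); at [14:28] match '999967tttc4wk ', groups = ('9999', '67ttt'); at [31:47] match '9945935tttcd0p q', groups = ('99', '45935ttt').
With 2 capturing groups, `findall` returns a 2-tuple per match.

[('9', '0ttt'), ('9999', '67ttt'), ('99', '45935ttt')]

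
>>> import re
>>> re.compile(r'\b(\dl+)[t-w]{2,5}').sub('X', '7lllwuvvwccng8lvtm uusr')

'Xccng8lvtm uusr'

The pattern matches a word boundary (`\b`, zero-width); then a digit, then one or more of the literal 'l' (captured); then 2 to 5 of a character in [t-w].
`sub` substitutes 'X' at each match site.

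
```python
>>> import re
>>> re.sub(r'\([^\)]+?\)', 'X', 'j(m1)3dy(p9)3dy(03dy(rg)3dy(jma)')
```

Each match is replaced by 'X'.

'jX3dyX3dyX3dyX'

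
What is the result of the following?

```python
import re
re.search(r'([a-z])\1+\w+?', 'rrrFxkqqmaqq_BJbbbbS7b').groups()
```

('r',)

The backreference `\1` re-matches whatever the first group consumed, character for character.
`search` walks the string left to right and returns the first match it finds.
The match spans [0:4] → 'rrrF'.
Captured: group 1 = 'r'.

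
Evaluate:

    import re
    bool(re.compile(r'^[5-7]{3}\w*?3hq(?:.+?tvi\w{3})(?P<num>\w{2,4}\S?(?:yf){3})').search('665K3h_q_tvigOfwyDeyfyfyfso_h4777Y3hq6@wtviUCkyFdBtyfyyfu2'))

False

This matches anchored at the start of the string; then exactly 3 of a character in [5-7], then zero or more of a word character (lazy), then the literal '3hq'; then one or more of any character (lazy), then the literal 'tvi', then exactly 3 of a word character (non-capturing group); then 2 to 4 of a word character, then optionally a non-whitespace character, then the literal 'yf' repeated 3 times (captured as 'num').
Here no position works, so the call returns None, and `bool(None)` is False.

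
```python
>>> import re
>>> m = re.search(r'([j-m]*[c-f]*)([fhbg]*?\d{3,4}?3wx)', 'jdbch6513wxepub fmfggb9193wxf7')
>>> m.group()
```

'ch6513wx'

The pattern matches zero or more of a character in [j-m], then zero or more of a character in [c-f] (captured); then zero or more of one of [fhbg] (lazy), then 3 to 4 of a digit (lazy), then the literal '3wx' (captured).
`re.search` tries every starting position until one works.
The match spans [3:11] → 'ch6513wx'.
Captured: group 1 = 'c', group 2 = 'h6513wx'.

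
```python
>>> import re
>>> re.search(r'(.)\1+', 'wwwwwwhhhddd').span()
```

(0, 6)

`\1` has to match the exact text group 1 already captured.
`re.search` tries every starting position until one works.
The match spans [0:6] → 'wwwwww'.
Captured: group 1 = 'w'.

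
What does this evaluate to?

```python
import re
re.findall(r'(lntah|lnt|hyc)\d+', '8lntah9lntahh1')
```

Scanning left to right: at [1:7] match 'lntah9', group 1 = 'lntah'.
With a single group, `findall` returns only what that group captured — 1 item.

['lntah']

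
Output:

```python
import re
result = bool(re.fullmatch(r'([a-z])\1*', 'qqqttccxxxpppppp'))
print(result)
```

False

After group 1 captures some text, `\1` only succeeds where that same text appears again.
`re.fullmatch` requires the pattern to consume the entire string.
Here the string isn't matched end-to-end, so the call returns None, and `bool(None)` is False.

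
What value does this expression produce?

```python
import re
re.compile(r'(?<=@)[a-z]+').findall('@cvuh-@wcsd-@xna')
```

['cvuh', 'wcsd', 'xna']

The `(?=…)`/`(?<=…)` assertion just peeks at neighbouring text; it doesn't advance the match position.
Matches: at [1:5] → 'cvuh'; at [7:11] → 'wcsd'; at [13:16] → 'xna'.
With no groups in the pattern, `findall` gives back each whole match — 3 here.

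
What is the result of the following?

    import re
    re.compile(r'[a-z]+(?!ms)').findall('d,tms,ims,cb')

['d', 'tms', 'ims', 'cb']

A negative assertion filters positions out without eating any characters.
Scanning left to right: at [0:1] → 'd'; at [2:5] → 'tms'; at [6:9] → 'ims'; at [10:12] → 'cb'.
Since nothing is captured, `findall` lists the 4 matched substrings directly.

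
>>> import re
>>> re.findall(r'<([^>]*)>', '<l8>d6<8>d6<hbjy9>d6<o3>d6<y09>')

Because there's exactly one group, `findall` drops the full match and keeps group 1 from each hit.

['l8', '8', 'hbjy9', 'o3', 'y09']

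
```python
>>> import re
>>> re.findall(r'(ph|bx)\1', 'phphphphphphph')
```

['ph', 'ph', 'ph']

`\1` has to match the exact text group 1 already captured.
Because there's exactly one group, `findall` drops the full match and keeps group 1 from each hit.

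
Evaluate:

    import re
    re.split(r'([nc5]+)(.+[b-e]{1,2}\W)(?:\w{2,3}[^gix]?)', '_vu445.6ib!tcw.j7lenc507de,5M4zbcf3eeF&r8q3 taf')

The pattern matches one or more of one of [nc5] (captured); then one or more of any character, then 1 to 2 of a character in [b-e], then a non-word character (captured); then 2 to 3 of a word character, then optionally any character except [gix] (non-capturing group).
Matches to split on: at [5:31] → '5.6ib!tcw.j7lenc507de,5M4z'.
With a capturing group present, the delimiter's captured portion is kept in the result list.

['_vu44', '5', '.6ib!tcw.j7lenc507de,', 'bcf3eeF&r8q3 taf']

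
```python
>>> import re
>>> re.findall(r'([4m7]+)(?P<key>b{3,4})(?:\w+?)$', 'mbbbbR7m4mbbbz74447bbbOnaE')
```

[('m', 'bbbb')]

This matches one or more of one of [4m7] (captured); then 3 to 4 of a literal 'b' (captured as 'key'); then one or more of a word character (lazy) (non-capturing group); then anchored at the end.
Scanning left to right: at [0:26] match 'mbbbbR7m4mbbbz74447bbbOnaE', groups = ('m', 'bbbb').
Multiple groups make `findall` return tuples — one 2-tuple for the one match.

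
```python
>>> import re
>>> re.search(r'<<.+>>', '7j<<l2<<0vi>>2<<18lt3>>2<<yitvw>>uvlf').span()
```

(2, 33)

The match spans [2:33] → '<<l2<<0vi>>2<<18lt3>>2<<yitvw>>'.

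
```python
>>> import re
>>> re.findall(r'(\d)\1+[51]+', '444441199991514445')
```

`\1` has to match the exact text group 1 already captured.
With a single group, `findall` returns only what that group captured — 3 items.

['4', '9', '4']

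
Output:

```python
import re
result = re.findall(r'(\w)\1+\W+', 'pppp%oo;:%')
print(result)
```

A backreference is literal: `\1` must see the identical characters the first group matched.
One capturing group, so `findall` returns just the captured substring from each match — 2 in all.

['p', 'o']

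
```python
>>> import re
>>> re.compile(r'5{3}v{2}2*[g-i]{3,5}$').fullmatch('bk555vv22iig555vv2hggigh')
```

This matches exactly 3 of a literal '5', then exactly 2 of the literal 'v'; then zero or more of a literal '2', then 3 to 5 of a character in [g-i]; then anchored at the end.
`re.fullmatch` is like wrapping the pattern in `^…$` (in single-line mode).
Here there's no way to consume every character, so the call returns None.

None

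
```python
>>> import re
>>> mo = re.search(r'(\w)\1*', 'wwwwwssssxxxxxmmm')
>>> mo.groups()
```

('w',)

`\1` is not a pattern — it's the concrete string captured by group 1, re-applied verbatim.
`search` walks the string left to right and returns the first match it finds.
The match spans [0:5] → 'wwwww'.
Captured: group 1 = 'w'.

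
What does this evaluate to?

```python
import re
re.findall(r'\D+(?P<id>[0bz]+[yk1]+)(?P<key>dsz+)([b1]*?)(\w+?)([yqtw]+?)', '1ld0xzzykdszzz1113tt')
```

[('zyk', 'dszzz', '', '1113', 't')]

This matches one or more of a non-digit; then one or more of one of [0bz], then one or more of one of [yk1] (captured as 'id'); then the literal 'ds', then one or more of a literal 'z' (captured as 'key'); then zero or more of one of [b1] (lazy) (captured); then one or more of a word character (lazy) (captured); then one or more of one of [yqtw] (lazy) (captured).
Scanning left to right: at [4:19] match 'xzzykdszzz1113t', groups = ('zyk', 'dszzz', '', '1113', 't').
Multiple groups make `findall` return tuples — one 5-tuple for the one match.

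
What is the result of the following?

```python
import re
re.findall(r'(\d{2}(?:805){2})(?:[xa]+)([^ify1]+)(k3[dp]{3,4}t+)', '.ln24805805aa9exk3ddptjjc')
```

[('24805805', '9ex', 'k3ddpt')]

The pattern matches exactly 2 of a digit, then the literal '805' repeated 2 times (captured); then one or more of one of [xa] (non-capturing group); then one or more of any character except [ify1] (captured); then the literal 'k3', then 3 to 4 of one of [dp], then one or more of a literal 't' (captured).
Walking the string: at [3:22] match '24805805aa9exk3ddpt', groups = ('24805805', '9ex', 'k3ddpt').
3 groups means the one result is a tuple of 3 captured strings — 1 here.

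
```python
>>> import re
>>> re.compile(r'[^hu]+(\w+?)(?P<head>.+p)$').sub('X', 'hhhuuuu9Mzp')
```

This matches one or more of any character except [hu]; then one or more of a word character (lazy) (captured); then one or more of any character, then a literal 'p' (captured as 'head'); then anchored at the end.
`sub` substitutes 'X' at each match site.

'hhhuuuuX'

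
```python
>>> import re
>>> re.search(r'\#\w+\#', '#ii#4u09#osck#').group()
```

'#ii#'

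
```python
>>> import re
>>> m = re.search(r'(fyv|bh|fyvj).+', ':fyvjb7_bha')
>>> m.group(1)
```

'fyv'

The match spans [1:11] → 'fyvjb7_bha'.
Captured: group 1 = 'fyv'.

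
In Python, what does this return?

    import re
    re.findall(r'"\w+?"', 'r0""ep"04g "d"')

Matches: at [3:7] → '"ep"'; at [11:14] → '"d"'.
`findall` yields the raw match text (2 of them) because the pattern has no groups.

['"ep"', '"d"']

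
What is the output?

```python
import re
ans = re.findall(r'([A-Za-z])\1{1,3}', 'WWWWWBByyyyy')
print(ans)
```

['W', 'B', 'y']

`\1` has to match the exact text group 1 already captured.
Because there's exactly one group, `findall` drops the full match and keeps group 1 from each hit.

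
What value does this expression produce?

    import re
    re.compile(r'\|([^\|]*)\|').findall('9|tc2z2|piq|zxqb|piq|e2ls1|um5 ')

['tc2z2', 'zxqb', 'e2ls1']

Matches: at [1:8] match '|tc2z2|', group 1 = 'tc2z2'; at [11:17] match '|zxqb|', group 1 = 'zxqb'; at [20:27] match '|e2ls1|', group 1 = 'e2ls1'.
With a single group, `findall` returns only what that group captured — 3 items.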